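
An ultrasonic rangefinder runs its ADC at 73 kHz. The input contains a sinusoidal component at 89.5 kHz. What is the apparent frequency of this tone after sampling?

89.5 kHz mod fs = 16.5 kHz.
16.5 kHz ≤ fs/2 = 36.5 kHz, appears at 16.5 kHz.

16.5 kHz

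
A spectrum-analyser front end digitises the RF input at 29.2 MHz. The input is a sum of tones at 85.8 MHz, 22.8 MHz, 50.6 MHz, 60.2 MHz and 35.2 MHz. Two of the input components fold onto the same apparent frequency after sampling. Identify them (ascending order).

fs/2 = 14.6 MHz.
85.8 MHz mod fs = 27.4 MHz.
27.4 MHz > fs/2 = 14.6 MHz, folds to fs − 27.4 MHz = 1.8 MHz.
22.8 MHz > fs/2 = 14.6 MHz, folds to fs − 22.8 MHz = 6.4 MHz.
50.6 MHz mod fs = 21.4 MHz.
21.4 MHz > fs/2 = 14.6 MHz, folds to fs − 21.4 MHz = 7.8 MHz.
60.2 MHz mod fs = 1.8 MHz.
1.8 MHz ≤ fs/2 = 14.6 MHz, appears at 1.8 MHz.
35.2 MHz mod fs = 6 MHz.
6 MHz ≤ fs/2 = 14.6 MHz, appears at 6 MHz.
60.2 MHz and 85.8 MHz both map to 1.8 MHz.

60.2 MHz, 85.8 MHz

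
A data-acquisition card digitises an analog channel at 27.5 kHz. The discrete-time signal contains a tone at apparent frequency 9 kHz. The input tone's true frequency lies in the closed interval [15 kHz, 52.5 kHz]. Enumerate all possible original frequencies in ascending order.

18.5 kHz, 36.5 kHz, 46 kHz

Frequencies that alias to 9 kHz are k·fs ± 9 kHz for integer k ≥ 0.
k=0: 9 kHz.
k=1: 18.5 kHz, 36.5 kHz.
k=2: 46 kHz, 64 kHz.
k=3: 73.5 kHz, 91.5 kHz.
Within [15 kHz, 52.5 kHz]: 18.5 kHz, 36.5 kHz, 46 kHz.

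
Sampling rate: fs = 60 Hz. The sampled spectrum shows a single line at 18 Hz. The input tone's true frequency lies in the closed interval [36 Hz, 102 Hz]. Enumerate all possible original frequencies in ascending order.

42 Hz, 78 Hz, 102 Hz

Frequencies that alias to 18 Hz are k·fs ± 18 Hz for integer k ≥ 0.
k=0: 18 Hz.
k=1: 42 Hz, 78 Hz.
k=2: 102 Hz, 138 Hz.
k=3: 162 Hz, 198 Hz.
Within [36 Hz, 102 Hz]: 42 Hz, 78 Hz, 102 Hz.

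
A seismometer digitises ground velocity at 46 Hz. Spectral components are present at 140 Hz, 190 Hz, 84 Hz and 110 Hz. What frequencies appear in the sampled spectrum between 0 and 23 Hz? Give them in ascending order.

2 Hz, 6 Hz, 8 Hz, 18 Hz

fs/2 = 23 Hz.
140 Hz mod fs = 2 Hz.
2 Hz ≤ fs/2 = 23 Hz, appears at 2 Hz.
190 Hz mod fs = 6 Hz.
6 Hz ≤ fs/2 = 23 Hz, appears at 6 Hz.
84 Hz mod fs = 38 Hz.
38 Hz > fs/2 = 23 Hz, folds to fs − 38 Hz = 8 Hz.
110 Hz mod fs = 18 Hz.
18 Hz ≤ fs/2 = 23 Hz, appears at 18 Hz.
Distinct values: {2 Hz, 6 Hz, 8 Hz, 18 Hz}.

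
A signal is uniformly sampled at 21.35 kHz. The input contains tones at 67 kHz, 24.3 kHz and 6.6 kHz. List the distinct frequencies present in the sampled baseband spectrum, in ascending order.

fs/2 = 10.675 kHz.
67 kHz mod fs = 2.95 kHz.
2.95 kHz ≤ fs/2 = 10.675 kHz, appears at 2.95 kHz.
24.3 kHz mod fs = 2.95 kHz.
2.95 kHz ≤ fs/2 = 10.675 kHz, appears at 2.95 kHz.
6.6 kHz ≤ fs/2 = 10.675 kHz, passes unchanged.
Distinct values: {2.95 kHz, 6.6 kHz}.

2.95 kHz, 6.6 kHz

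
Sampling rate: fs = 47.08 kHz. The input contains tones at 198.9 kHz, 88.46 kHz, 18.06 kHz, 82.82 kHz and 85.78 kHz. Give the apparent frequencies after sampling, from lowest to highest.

fs/2 = 23.54 kHz.
198.9 kHz mod fs = 10.58 kHz.
10.58 kHz ≤ fs/2 = 23.54 kHz, appears at 10.58 kHz.
88.46 kHz mod fs = 41.38 kHz.
41.38 kHz > fs/2 = 23.54 kHz, folds to fs − 41.38 kHz = 5.7 kHz.
18.06 kHz ≤ fs/2 = 23.54 kHz, passes unchanged.
82.82 kHz mod fs = 35.74 kHz.
35.74 kHz > fs/2 = 23.54 kHz, folds to fs − 35.74 kHz = 11.34 kHz.
85.78 kHz mod fs = 38.7 kHz.
38.7 kHz > fs/2 = 23.54 kHz, folds to fs − 38.7 kHz = 8.38 kHz.
Distinct values: {5.7 kHz, 8.38 kHz, 10.58 kHz, 11.34 kHz, 18.06 kHz}.

5.7 kHz, 8.38 kHz, 10.58 kHz, 11.34 kHz, 18.06 kHz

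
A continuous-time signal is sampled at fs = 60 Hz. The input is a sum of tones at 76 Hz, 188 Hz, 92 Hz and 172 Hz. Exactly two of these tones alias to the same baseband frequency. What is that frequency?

8 Hz

fs/2 = 30 Hz.
76 Hz mod fs = 16 Hz.
16 Hz ≤ fs/2 = 30 Hz, appears at 16 Hz.
188 Hz mod fs = 8 Hz.
8 Hz ≤ fs/2 = 30 Hz, appears at 8 Hz.
92 Hz mod fs = 32 Hz.
32 Hz > fs/2 = 30 Hz, folds to fs − 32 Hz = 28 Hz.
172 Hz mod fs = 52 Hz.
52 Hz > fs/2 = 30 Hz, folds to fs − 52 Hz = 8 Hz.
172 Hz and 188 Hz both map to 8 Hz.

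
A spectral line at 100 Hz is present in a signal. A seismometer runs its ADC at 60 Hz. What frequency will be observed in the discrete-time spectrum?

20 Hz

100 Hz mod fs = 40 Hz.
40 Hz > fs/2 = 30 Hz, folds to fs − 40 Hz = 20 Hz.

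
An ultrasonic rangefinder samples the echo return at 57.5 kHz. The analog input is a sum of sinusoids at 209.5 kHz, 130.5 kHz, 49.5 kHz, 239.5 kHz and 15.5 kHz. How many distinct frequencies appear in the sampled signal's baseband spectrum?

fs/2 = 28.75 kHz.
209.5 kHz mod fs = 37 kHz.
37 kHz > fs/2 = 28.75 kHz, folds to fs − 37 kHz = 20.5 kHz.
130.5 kHz mod fs = 15.5 kHz.
15.5 kHz ≤ fs/2 = 28.75 kHz, appears at 15.5 kHz.
49.5 kHz > fs/2 = 28.75 kHz, folds to fs − 49.5 kHz = 8 kHz.
239.5 kHz mod fs = 9.5 kHz.
9.5 kHz ≤ fs/2 = 28.75 kHz, appears at 9.5 kHz.
15.5 kHz ≤ fs/2 = 28.75 kHz, passes unchanged.
Distinct values: {8 kHz, 9.5 kHz, 15.5 kHz, 20.5 kHz} → 4.

4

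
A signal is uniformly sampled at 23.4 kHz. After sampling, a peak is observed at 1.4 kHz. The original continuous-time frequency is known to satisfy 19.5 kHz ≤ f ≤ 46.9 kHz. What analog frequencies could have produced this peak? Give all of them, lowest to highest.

Frequencies that alias to 1.4 kHz are k·fs ± 1.4 kHz for integer k ≥ 0.
k=0: 1.4 kHz.
k=1: 22 kHz, 24.8 kHz.
k=2: 45.4 kHz, 48.2 kHz.
k=3: 68.8 kHz, 71.6 kHz.
Within [19.5 kHz, 46.9 kHz]: 22 kHz, 24.8 kHz, 45.4 kHz.

22 kHz, 24.8 kHz, 45.4 kHz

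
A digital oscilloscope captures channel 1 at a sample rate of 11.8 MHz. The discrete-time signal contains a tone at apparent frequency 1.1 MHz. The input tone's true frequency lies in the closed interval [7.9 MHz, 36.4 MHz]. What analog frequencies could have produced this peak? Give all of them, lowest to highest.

10.7 MHz, 12.9 MHz, 22.5 MHz, 24.7 MHz, 34.3 MHz

Frequencies that alias to 1.1 MHz are k·fs ± 1.1 MHz for integer k ≥ 0.
k=0: 1.1 MHz.
k=1: 10.7 MHz, 12.9 MHz.
k=2: 22.5 MHz, 24.7 MHz.
k=3: 34.3 MHz, 36.5 MHz.
k=4: 46.1 MHz, 48.3 MHz.
Within [7.9 MHz, 36.4 MHz]: 10.7 MHz, 12.9 MHz, 22.5 MHz, 24.7 MHz, 34.3 MHz.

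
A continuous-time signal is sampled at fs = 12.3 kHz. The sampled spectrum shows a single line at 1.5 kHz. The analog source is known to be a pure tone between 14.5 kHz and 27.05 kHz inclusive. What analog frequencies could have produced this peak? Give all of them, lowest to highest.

23.1 kHz, 26.1 kHz

Frequencies that alias to 1.5 kHz are k·fs ± 1.5 kHz for integer k ≥ 0.
k=0: 1.5 kHz.
k=1: 10.8 kHz, 13.8 kHz.
k=2: 23.1 kHz, 26.1 kHz.
k=3: 35.4 kHz, 38.4 kHz.
Within [14.5 kHz, 27.05 kHz]: 23.1 kHz, 26.1 kHz.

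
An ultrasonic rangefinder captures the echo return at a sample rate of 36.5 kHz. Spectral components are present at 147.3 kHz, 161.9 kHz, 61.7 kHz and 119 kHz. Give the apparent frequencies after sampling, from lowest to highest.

fs/2 = 18.25 kHz.
147.3 kHz mod fs = 1.3 kHz.
1.3 kHz ≤ fs/2 = 18.25 kHz, appears at 1.3 kHz.
161.9 kHz mod fs = 15.9 kHz.
15.9 kHz ≤ fs/2 = 18.25 kHz, appears at 15.9 kHz.
61.7 kHz mod fs = 25.2 kHz.
25.2 kHz > fs/2 = 18.25 kHz, folds to fs − 25.2 kHz = 11.3 kHz.
119 kHz mod fs = 9.5 kHz.
9.5 kHz ≤ fs/2 = 18.25 kHz, appears at 9.5 kHz.
Distinct values: {1.3 kHz, 9.5 kHz, 11.3 kHz, 15.9 kHz}.

1.3 kHz, 9.5 kHz, 11.3 kHz, 15.9 kHz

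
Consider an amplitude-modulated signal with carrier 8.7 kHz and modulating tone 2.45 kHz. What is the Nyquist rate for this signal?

AM sidebands sit at fc ± fm = 6.25 kHz and 11.15 kHz.
Highest-frequency component: 11.15 kHz.
Nyquist rate = 2 × 11.15 kHz = 22.3 kHz.

22.3 kHz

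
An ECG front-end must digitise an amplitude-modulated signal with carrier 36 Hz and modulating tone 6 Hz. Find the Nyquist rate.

AM sidebands sit at fc ± fm = 30 Hz and 42 Hz.
Highest-frequency component: 42 Hz.
Nyquist rate = 2 × 42 Hz = 84 Hz.

84 Hz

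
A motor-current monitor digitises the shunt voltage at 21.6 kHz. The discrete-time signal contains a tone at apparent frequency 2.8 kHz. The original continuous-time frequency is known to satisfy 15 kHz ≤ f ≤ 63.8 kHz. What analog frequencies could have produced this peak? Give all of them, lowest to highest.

18.8 kHz, 24.4 kHz, 40.4 kHz, 46 kHz, 62 kHz

Frequencies that alias to 2.8 kHz are k·fs ± 2.8 kHz for integer k ≥ 0.
k=0: 2.8 kHz.
k=1: 18.8 kHz, 24.4 kHz.
k=2: 40.4 kHz, 46 kHz.
k=3: 62 kHz, 67.6 kHz.
k=4: 83.6 kHz, 89.2 kHz.
Within [15 kHz, 63.8 kHz]: 18.8 kHz, 24.4 kHz, 40.4 kHz, 46 kHz, 62 kHz.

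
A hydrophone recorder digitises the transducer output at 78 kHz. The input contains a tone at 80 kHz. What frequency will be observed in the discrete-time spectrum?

2 kHz

80 kHz mod fs = 2 kHz.
2 kHz ≤ fs/2 = 39 kHz, appears at 2 kHz.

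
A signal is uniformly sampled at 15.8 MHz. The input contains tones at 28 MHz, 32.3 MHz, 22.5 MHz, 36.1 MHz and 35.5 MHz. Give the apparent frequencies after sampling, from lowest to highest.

0.7 MHz, 3.6 MHz, 3.9 MHz, 4.5 MHz, 6.7 MHz

fs/2 = 7.9 MHz.
28 MHz mod fs = 12.2 MHz.
12.2 MHz > fs/2 = 7.9 MHz, folds to fs − 12.2 MHz = 3.6 MHz.
32.3 MHz mod fs = 0.7 MHz.
0.7 MHz ≤ fs/2 = 7.9 MHz, appears at 0.7 MHz.
22.5 MHz mod fs = 6.7 MHz.
6.7 MHz ≤ fs/2 = 7.9 MHz, appears at 6.7 MHz.
36.1 MHz mod fs = 4.5 MHz.
4.5 MHz ≤ fs/2 = 7.9 MHz, appears at 4.5 MHz.
35.5 MHz mod fs = 3.9 MHz.
3.9 MHz ≤ fs/2 = 7.9 MHz, appears at 3.9 MHz.
Distinct values: {0.7 MHz, 3.6 MHz, 3.9 MHz, 4.5 MHz, 6.7 MHz}.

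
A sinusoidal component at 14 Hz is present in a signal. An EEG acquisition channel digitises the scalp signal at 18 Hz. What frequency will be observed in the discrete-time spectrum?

14 Hz > fs/2 = 9 Hz, folds to fs − 14 Hz = 4 Hz.

4 Hz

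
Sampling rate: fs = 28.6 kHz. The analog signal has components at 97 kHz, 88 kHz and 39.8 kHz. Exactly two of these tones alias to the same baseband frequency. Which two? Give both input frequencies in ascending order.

39.8 kHz, 97 kHz

fs/2 = 14.3 kHz.
97 kHz mod fs = 11.2 kHz.
11.2 kHz ≤ fs/2 = 14.3 kHz, appears at 11.2 kHz.
88 kHz mod fs = 2.2 kHz.
2.2 kHz ≤ fs/2 = 14.3 kHz, appears at 2.2 kHz.
39.8 kHz mod fs = 11.2 kHz.
11.2 kHz ≤ fs/2 = 14.3 kHz, appears at 11.2 kHz.
39.8 kHz and 97 kHz both map to 11.2 kHz.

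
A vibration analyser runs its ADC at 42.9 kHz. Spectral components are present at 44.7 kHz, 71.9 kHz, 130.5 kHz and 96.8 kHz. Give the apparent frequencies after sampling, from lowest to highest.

1.8 kHz, 11 kHz, 13.9 kHz

fs/2 = 21.45 kHz.
44.7 kHz mod fs = 1.8 kHz.
1.8 kHz ≤ fs/2 = 21.45 kHz, appears at 1.8 kHz.
71.9 kHz mod fs = 29 kHz.
29 kHz > fs/2 = 21.45 kHz, folds to fs − 29 kHz = 13.9 kHz.
130.5 kHz mod fs = 1.8 kHz.
1.8 kHz ≤ fs/2 = 21.45 kHz, appears at 1.8 kHz.
96.8 kHz mod fs = 11 kHz.
11 kHz ≤ fs/2 = 21.45 kHz, appears at 11 kHz.
Distinct values: {1.8 kHz, 11 kHz, 13.9 kHz}.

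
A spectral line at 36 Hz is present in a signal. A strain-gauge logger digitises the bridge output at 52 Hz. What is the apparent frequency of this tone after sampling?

16 Hz

36 Hz > fs/2 = 26 Hz, folds to fs − 36 Hz = 16 Hz.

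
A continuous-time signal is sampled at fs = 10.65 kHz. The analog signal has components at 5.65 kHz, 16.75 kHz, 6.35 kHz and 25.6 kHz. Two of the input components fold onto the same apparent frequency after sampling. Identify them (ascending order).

fs/2 = 5.325 kHz.
5.65 kHz > fs/2 = 5.325 kHz, folds to fs − 5.65 kHz = 5 kHz.
16.75 kHz mod fs = 6.1 kHz.
6.1 kHz > fs/2 = 5.325 kHz, folds to fs − 6.1 kHz = 4.55 kHz.
6.35 kHz > fs/2 = 5.325 kHz, folds to fs − 6.35 kHz = 4.3 kHz.
25.6 kHz mod fs = 4.3 kHz.
4.3 kHz ≤ fs/2 = 5.325 kHz, appears at 4.3 kHz.
6.35 kHz and 25.6 kHz both map to 4.3 kHz.

6.35 kHz, 25.6 kHz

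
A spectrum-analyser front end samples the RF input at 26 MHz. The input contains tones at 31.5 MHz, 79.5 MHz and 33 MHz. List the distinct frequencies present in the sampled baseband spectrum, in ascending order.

1.5 MHz, 5.5 MHz, 7 MHz

fs/2 = 13 MHz.
31.5 MHz mod fs = 5.5 MHz.
5.5 MHz ≤ fs/2 = 13 MHz, appears at 5.5 MHz.
79.5 MHz mod fs = 1.5 MHz.
1.5 MHz ≤ fs/2 = 13 MHz, appears at 1.5 MHz.
33 MHz mod fs = 7 MHz.
7 MHz ≤ fs/2 = 13 MHz, appears at 7 MHz.
Distinct values: {1.5 MHz, 5.5 MHz, 7 MHz}.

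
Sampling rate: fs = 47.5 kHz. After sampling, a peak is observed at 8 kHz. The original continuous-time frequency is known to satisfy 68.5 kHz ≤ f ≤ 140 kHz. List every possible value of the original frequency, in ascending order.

87 kHz, 103 kHz, 134.5 kHz

Frequencies that alias to 8 kHz are k·fs ± 8 kHz for integer k ≥ 0.
k=0: 8 kHz.
k=1: 39.5 kHz, 55.5 kHz.
k=2: 87 kHz, 103 kHz.
k=3: 134.5 kHz, 150.5 kHz.
k=4: 182 kHz, 198 kHz.
Within [68.5 kHz, 140 kHz]: 87 kHz, 103 kHz, 134.5 kHz.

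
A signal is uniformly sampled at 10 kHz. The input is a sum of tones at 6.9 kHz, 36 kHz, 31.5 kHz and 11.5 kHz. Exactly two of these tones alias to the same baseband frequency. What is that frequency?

fs/2 = 5 kHz.
6.9 kHz > fs/2 = 5 kHz, folds to fs − 6.9 kHz = 3.1 kHz.
36 kHz mod fs = 6 kHz.
6 kHz > fs/2 = 5 kHz, folds to fs − 6 kHz = 4 kHz.
31.5 kHz mod fs = 1.5 kHz.
1.5 kHz ≤ fs/2 = 5 kHz, appears at 1.5 kHz.
11.5 kHz mod fs = 1.5 kHz.
1.5 kHz ≤ fs/2 = 5 kHz, appears at 1.5 kHz.
11.5 kHz and 31.5 kHz both map to 1.5 kHz.

1.5 kHz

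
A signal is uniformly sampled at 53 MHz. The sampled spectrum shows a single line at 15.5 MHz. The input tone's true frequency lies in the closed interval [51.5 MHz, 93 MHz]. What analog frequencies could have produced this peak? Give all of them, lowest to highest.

Frequencies that alias to 15.5 MHz are k·fs ± 15.5 MHz for integer k ≥ 0.
k=0: 15.5 MHz.
k=1: 37.5 MHz, 68.5 MHz.
k=2: 90.5 MHz, 121.5 MHz.
k=3: 143.5 MHz, 174.5 MHz.
Within [51.5 MHz, 93 MHz]: 68.5 MHz, 90.5 MHz.

68.5 MHz, 90.5 MHz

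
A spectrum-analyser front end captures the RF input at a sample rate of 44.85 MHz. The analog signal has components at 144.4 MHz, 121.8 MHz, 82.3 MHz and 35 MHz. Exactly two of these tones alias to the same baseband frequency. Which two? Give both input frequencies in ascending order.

fs/2 = 22.425 MHz.
144.4 MHz mod fs = 9.85 MHz.
9.85 MHz ≤ fs/2 = 22.425 MHz, appears at 9.85 MHz.
121.8 MHz mod fs = 32.1 MHz.
32.1 MHz > fs/2 = 22.425 MHz, folds to fs − 32.1 MHz = 12.75 MHz.
82.3 MHz mod fs = 37.45 MHz.
37.45 MHz > fs/2 = 22.425 MHz, folds to fs − 37.45 MHz = 7.4 MHz.
35 MHz > fs/2 = 22.425 MHz, folds to fs − 35 MHz = 9.85 MHz.
35 MHz and 144.4 MHz both map to 9.85 MHz.

35 MHz, 144.4 MHz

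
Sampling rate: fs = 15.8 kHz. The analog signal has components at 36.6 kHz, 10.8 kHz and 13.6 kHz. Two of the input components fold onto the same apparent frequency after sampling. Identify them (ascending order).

fs/2 = 7.9 kHz.
36.6 kHz mod fs = 5 kHz.
5 kHz ≤ fs/2 = 7.9 kHz, appears at 5 kHz.
10.8 kHz > fs/2 = 7.9 kHz, folds to fs − 10.8 kHz = 5 kHz.
13.6 kHz > fs/2 = 7.9 kHz, folds to fs − 13.6 kHz = 2.2 kHz.
10.8 kHz and 36.6 kHz both map to 5 kHz.

10.8 kHz, 36.6 kHz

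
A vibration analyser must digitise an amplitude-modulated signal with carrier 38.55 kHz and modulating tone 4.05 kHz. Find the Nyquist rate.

AM sidebands sit at fc ± fm = 34.5 kHz and 42.6 kHz.
Highest-frequency component: 42.6 kHz.
Nyquist rate = 2 × 42.6 kHz = 85.2 kHz.

85.2 kHz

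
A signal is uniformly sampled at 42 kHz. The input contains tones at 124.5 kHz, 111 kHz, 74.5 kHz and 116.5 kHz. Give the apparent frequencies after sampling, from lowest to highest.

1.5 kHz, 9.5 kHz, 15 kHz

fs/2 = 21 kHz.
124.5 kHz mod fs = 40.5 kHz.
40.5 kHz > fs/2 = 21 kHz, folds to fs − 40.5 kHz = 1.5 kHz.
111 kHz mod fs = 27 kHz.
27 kHz > fs/2 = 21 kHz, folds to fs − 27 kHz = 15 kHz.
74.5 kHz mod fs = 32.5 kHz.
32.5 kHz > fs/2 = 21 kHz, folds to fs − 32.5 kHz = 9.5 kHz.
116.5 kHz mod fs = 32.5 kHz.
32.5 kHz > fs/2 = 21 kHz, folds to fs − 32.5 kHz = 9.5 kHz.
Distinct values: {1.5 kHz, 9.5 kHz, 15 kHz}.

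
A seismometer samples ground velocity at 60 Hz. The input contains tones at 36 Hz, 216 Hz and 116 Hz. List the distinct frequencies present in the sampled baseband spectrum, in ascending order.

4 Hz, 24 Hz

fs/2 = 30 Hz.
36 Hz > fs/2 = 30 Hz, folds to fs − 36 Hz = 24 Hz.
216 Hz mod fs = 36 Hz.
36 Hz > fs/2 = 30 Hz, folds to fs − 36 Hz = 24 Hz.
116 Hz mod fs = 56 Hz.
56 Hz > fs/2 = 30 Hz, folds to fs − 56 Hz = 4 Hz.
Distinct values: {4 Hz, 24 Hz}.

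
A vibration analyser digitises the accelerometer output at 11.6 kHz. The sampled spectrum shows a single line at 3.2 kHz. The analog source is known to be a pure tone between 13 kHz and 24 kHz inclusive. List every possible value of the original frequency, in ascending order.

Frequencies that alias to 3.2 kHz are k·fs ± 3.2 kHz for integer k ≥ 0.
k=0: 3.2 kHz.
k=1: 8.4 kHz, 14.8 kHz.
k=2: 20 kHz, 26.4 kHz.
k=3: 31.6 kHz, 38 kHz.
Within [13 kHz, 24 kHz]: 14.8 kHz, 20 kHz.

14.8 kHz, 20 kHz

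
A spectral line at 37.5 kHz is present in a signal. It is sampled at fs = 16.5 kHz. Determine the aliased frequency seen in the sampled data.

37.5 kHz mod fs = 4.5 kHz.
4.5 kHz ≤ fs/2 = 8.25 kHz, appears at 4.5 kHz.

4.5 kHz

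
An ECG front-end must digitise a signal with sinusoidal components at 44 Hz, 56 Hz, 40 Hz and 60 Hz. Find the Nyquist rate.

120 Hz

Highest-frequency component: 60 Hz.
Nyquist rate = 2 × 60 Hz = 120 Hz.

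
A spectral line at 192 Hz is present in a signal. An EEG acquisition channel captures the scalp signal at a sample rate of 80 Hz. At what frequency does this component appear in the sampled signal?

192 Hz mod fs = 32 Hz.
32 Hz ≤ fs/2 = 40 Hz, appears at 32 Hz.

32 Hz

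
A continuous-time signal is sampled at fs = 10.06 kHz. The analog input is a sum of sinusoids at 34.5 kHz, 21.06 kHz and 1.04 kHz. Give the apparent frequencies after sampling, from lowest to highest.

0.94 kHz, 1.04 kHz, 4.32 kHz

fs/2 = 5.03 kHz.
34.5 kHz mod fs = 4.32 kHz.
4.32 kHz ≤ fs/2 = 5.03 kHz, appears at 4.32 kHz.
21.06 kHz mod fs = 0.94 kHz.
0.94 kHz ≤ fs/2 = 5.03 kHz, appears at 0.94 kHz.
1.04 kHz ≤ fs/2 = 5.03 kHz, passes unchanged.
Distinct values: {0.94 kHz, 1.04 kHz, 4.32 kHz}.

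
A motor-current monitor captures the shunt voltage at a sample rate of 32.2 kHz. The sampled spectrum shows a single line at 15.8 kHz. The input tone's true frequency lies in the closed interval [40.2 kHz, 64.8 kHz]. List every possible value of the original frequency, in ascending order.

Frequencies that alias to 15.8 kHz are k·fs ± 15.8 kHz for integer k ≥ 0.
k=0: 15.8 kHz.
k=1: 16.4 kHz, 48 kHz.
k=2: 48.6 kHz, 80.2 kHz.
k=3: 80.8 kHz, 112.4 kHz.
Within [40.2 kHz, 64.8 kHz]: 48 kHz, 48.6 kHz.

48 kHz, 48.6 kHz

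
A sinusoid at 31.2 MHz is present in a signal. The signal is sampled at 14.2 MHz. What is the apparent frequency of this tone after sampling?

2.8 MHz

31.2 MHz mod fs = 2.8 MHz.
2.8 MHz ≤ fs/2 = 7.1 MHz, appears at 2.8 MHz.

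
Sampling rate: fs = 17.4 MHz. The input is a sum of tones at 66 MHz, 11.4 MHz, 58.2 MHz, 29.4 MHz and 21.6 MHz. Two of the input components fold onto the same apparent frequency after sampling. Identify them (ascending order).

11.4 MHz, 58.2 MHz

fs/2 = 8.7 MHz.
66 MHz mod fs = 13.8 MHz.
13.8 MHz > fs/2 = 8.7 MHz, folds to fs − 13.8 MHz = 3.6 MHz.
11.4 MHz > fs/2 = 8.7 MHz, folds to fs − 11.4 MHz = 6 MHz.
58.2 MHz mod fs = 6 MHz.
6 MHz ≤ fs/2 = 8.7 MHz, appears at 6 MHz.
29.4 MHz mod fs = 12 MHz.
12 MHz > fs/2 = 8.7 MHz, folds to fs − 12 MHz = 5.4 MHz.
21.6 MHz mod fs = 4.2 MHz.
4.2 MHz ≤ fs/2 = 8.7 MHz, appears at 4.2 MHz.
11.4 MHz and 58.2 MHz both map to 6 MHz.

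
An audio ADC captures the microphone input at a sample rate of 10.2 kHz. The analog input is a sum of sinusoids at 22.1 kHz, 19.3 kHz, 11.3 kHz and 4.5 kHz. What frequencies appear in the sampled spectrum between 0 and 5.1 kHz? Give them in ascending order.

fs/2 = 5.1 kHz.
22.1 kHz mod fs = 1.7 kHz.
1.7 kHz ≤ fs/2 = 5.1 kHz, appears at 1.7 kHz.
19.3 kHz mod fs = 9.1 kHz.
9.1 kHz > fs/2 = 5.1 kHz, folds to fs − 9.1 kHz = 1.1 kHz.
11.3 kHz mod fs = 1.1 kHz.
1.1 kHz ≤ fs/2 = 5.1 kHz, appears at 1.1 kHz.
4.5 kHz ≤ fs/2 = 5.1 kHz, passes unchanged.
Distinct values: {1.1 kHz, 1.7 kHz, 4.5 kHz}.

1.1 kHz, 1.7 kHz, 4.5 kHz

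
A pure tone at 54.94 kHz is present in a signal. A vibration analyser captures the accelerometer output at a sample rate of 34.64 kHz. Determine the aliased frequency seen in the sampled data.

54.94 kHz mod fs = 20.3 kHz.
20.3 kHz > fs/2 = 17.32 kHz, folds to fs − 20.3 kHz = 14.34 kHz.

14.34 kHz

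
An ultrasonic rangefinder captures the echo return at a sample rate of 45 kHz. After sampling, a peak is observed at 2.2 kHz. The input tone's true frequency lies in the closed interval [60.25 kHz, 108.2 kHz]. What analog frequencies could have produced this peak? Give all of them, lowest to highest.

Frequencies that alias to 2.2 kHz are k·fs ± 2.2 kHz for integer k ≥ 0.
k=0: 2.2 kHz.
k=1: 42.8 kHz, 47.2 kHz.
k=2: 87.8 kHz, 92.2 kHz.
k=3: 132.8 kHz, 137.2 kHz.
Within [60.25 kHz, 108.2 kHz]: 87.8 kHz, 92.2 kHz.

87.8 kHz, 92.2 kHz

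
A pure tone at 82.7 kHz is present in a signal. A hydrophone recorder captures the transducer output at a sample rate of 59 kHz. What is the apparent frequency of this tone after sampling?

82.7 kHz mod fs = 23.7 kHz.
23.7 kHz ≤ fs/2 = 29.5 kHz, appears at 23.7 kHz.

23.7 kHz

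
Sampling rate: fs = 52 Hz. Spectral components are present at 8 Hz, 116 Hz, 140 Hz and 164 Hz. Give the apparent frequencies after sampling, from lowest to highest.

8 Hz, 12 Hz, 16 Hz

fs/2 = 26 Hz.
8 Hz ≤ fs/2 = 26 Hz, passes unchanged.
116 Hz mod fs = 12 Hz.
12 Hz ≤ fs/2 = 26 Hz, appears at 12 Hz.
140 Hz mod fs = 36 Hz.
36 Hz > fs/2 = 26 Hz, folds to fs − 36 Hz = 16 Hz.
164 Hz mod fs = 8 Hz.
8 Hz ≤ fs/2 = 26 Hz, appears at 8 Hz.
Distinct values: {8 Hz, 12 Hz, 16 Hz}.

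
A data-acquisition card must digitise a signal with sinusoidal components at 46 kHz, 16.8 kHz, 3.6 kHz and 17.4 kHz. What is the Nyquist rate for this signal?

92 kHz

Highest-frequency component: 46 kHz.
Nyquist rate = 2 × 46 kHz = 92 kHz.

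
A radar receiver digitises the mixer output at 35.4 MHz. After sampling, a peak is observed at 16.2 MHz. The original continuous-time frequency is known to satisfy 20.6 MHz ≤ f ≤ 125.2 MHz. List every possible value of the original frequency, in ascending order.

51.6 MHz, 54.6 MHz, 87 MHz, 90 MHz, 122.4 MHz

Frequencies that alias to 16.2 MHz are k·fs ± 16.2 MHz for integer k ≥ 0.
k=0: 16.2 MHz.
k=1: 19.2 MHz, 51.6 MHz.
k=2: 54.6 MHz, 87 MHz.
k=3: 90 MHz, 122.4 MHz.
k=4: 125.4 MHz, 157.8 MHz.
Within [20.6 MHz, 125.2 MHz]: 51.6 MHz, 54.6 MHz, 87 MHz, 90 MHz, 122.4 MHz.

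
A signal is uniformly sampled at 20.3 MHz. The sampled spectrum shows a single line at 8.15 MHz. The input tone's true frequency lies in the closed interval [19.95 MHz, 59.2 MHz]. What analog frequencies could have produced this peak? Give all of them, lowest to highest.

Frequencies that alias to 8.15 MHz are k·fs ± 8.15 MHz for integer k ≥ 0.
k=0: 8.15 MHz.
k=1: 12.15 MHz, 28.45 MHz.
k=2: 32.45 MHz, 48.75 MHz.
k=3: 52.75 MHz, 69.05 MHz.
k=4: 73.05 MHz, 89.35 MHz.
Within [19.95 MHz, 59.2 MHz]: 28.45 MHz, 32.45 MHz, 48.75 MHz, 52.75 MHz.

28.45 MHz, 32.45 MHz, 48.75 MHz, 52.75 MHz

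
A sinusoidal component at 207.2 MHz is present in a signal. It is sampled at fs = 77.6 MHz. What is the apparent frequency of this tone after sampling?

207.2 MHz mod fs = 52 MHz.
52 MHz > fs/2 = 38.8 MHz, folds to fs − 52 MHz = 25.6 MHz.

25.6 MHz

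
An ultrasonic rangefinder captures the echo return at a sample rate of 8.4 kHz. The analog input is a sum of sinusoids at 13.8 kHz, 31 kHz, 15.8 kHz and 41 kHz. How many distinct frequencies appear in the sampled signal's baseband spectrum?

3

fs/2 = 4.2 kHz.
13.8 kHz mod fs = 5.4 kHz.
5.4 kHz > fs/2 = 4.2 kHz, folds to fs − 5.4 kHz = 3 kHz.
31 kHz mod fs = 5.8 kHz.
5.8 kHz > fs/2 = 4.2 kHz, folds to fs − 5.8 kHz = 2.6 kHz.
15.8 kHz mod fs = 7.4 kHz.
7.4 kHz > fs/2 = 4.2 kHz, folds to fs − 7.4 kHz = 1 kHz.
41 kHz mod fs = 7.4 kHz.
7.4 kHz > fs/2 = 4.2 kHz, folds to fs − 7.4 kHz = 1 kHz.
Distinct values: {1 kHz, 2.6 kHz, 3 kHz} → 3.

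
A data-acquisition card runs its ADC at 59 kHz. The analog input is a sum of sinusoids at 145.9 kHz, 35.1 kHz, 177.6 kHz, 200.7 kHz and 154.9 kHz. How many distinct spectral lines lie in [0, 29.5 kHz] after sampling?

fs/2 = 29.5 kHz.
145.9 kHz mod fs = 27.9 kHz.
27.9 kHz ≤ fs/2 = 29.5 kHz, appears at 27.9 kHz.
35.1 kHz > fs/2 = 29.5 kHz, folds to fs − 35.1 kHz = 23.9 kHz.
177.6 kHz mod fs = 0.6 kHz.
0.6 kHz ≤ fs/2 = 29.5 kHz, appears at 0.6 kHz.
200.7 kHz mod fs = 23.7 kHz.
23.7 kHz ≤ fs/2 = 29.5 kHz, appears at 23.7 kHz.
154.9 kHz mod fs = 36.9 kHz.
36.9 kHz > fs/2 = 29.5 kHz, folds to fs − 36.9 kHz = 22.1 kHz.
Distinct values: {0.6 kHz, 22.1 kHz, 23.7 kHz, 23.9 kHz, 27.9 kHz} → 5.

5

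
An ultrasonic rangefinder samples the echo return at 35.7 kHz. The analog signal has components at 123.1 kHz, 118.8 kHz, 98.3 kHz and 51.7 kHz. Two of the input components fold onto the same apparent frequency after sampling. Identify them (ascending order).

fs/2 = 17.85 kHz.
123.1 kHz mod fs = 16 kHz.
16 kHz ≤ fs/2 = 17.85 kHz, appears at 16 kHz.
118.8 kHz mod fs = 11.7 kHz.
11.7 kHz ≤ fs/2 = 17.85 kHz, appears at 11.7 kHz.
98.3 kHz mod fs = 26.9 kHz.
26.9 kHz > fs/2 = 17.85 kHz, folds to fs − 26.9 kHz = 8.8 kHz.
51.7 kHz mod fs = 16 kHz.
16 kHz ≤ fs/2 = 17.85 kHz, appears at 16 kHz.
51.7 kHz and 123.1 kHz both map to 16 kHz.

51.7 kHz, 123.1 kHz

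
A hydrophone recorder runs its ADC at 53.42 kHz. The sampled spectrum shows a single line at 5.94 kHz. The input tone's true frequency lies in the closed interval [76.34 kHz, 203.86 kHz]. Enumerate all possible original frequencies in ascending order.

100.9 kHz, 112.78 kHz, 154.32 kHz, 166.2 kHz

Frequencies that alias to 5.94 kHz are k·fs ± 5.94 kHz for integer k ≥ 0.
k=0: 5.94 kHz.
k=1: 47.48 kHz, 59.36 kHz.
k=2: 100.9 kHz, 112.78 kHz.
k=3: 154.32 kHz, 166.2 kHz.
k=4: 207.74 kHz, 219.62 kHz.
Within [76.34 kHz, 203.86 kHz]: 100.9 kHz, 112.78 kHz, 154.32 kHz, 166.2 kHz.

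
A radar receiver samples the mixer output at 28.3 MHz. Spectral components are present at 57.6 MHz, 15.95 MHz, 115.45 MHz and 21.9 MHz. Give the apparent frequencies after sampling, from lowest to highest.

1 MHz, 2.25 MHz, 6.4 MHz, 12.35 MHz

fs/2 = 14.15 MHz.
57.6 MHz mod fs = 1 MHz.
1 MHz ≤ fs/2 = 14.15 MHz, appears at 1 MHz.
15.95 MHz > fs/2 = 14.15 MHz, folds to fs − 15.95 MHz = 12.35 MHz.
115.45 MHz mod fs = 2.25 MHz.
2.25 MHz ≤ fs/2 = 14.15 MHz, appears at 2.25 MHz.
21.9 MHz > fs/2 = 14.15 MHz, folds to fs − 21.9 MHz = 6.4 MHz.
Distinct values: {1 MHz, 2.25 MHz, 6.4 MHz, 12.35 MHz}.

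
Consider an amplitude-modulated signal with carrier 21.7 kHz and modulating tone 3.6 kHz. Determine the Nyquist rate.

50.6 kHz

AM sidebands sit at fc ± fm = 18.1 kHz and 25.3 kHz.
Highest-frequency component: 25.3 kHz.
Nyquist rate = 2 × 25.3 kHz = 50.6 kHz.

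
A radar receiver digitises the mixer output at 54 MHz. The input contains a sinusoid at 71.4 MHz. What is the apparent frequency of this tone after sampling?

17.4 MHz

71.4 MHz mod fs = 17.4 MHz.
17.4 MHz ≤ fs/2 = 27 MHz, appears at 17.4 MHz.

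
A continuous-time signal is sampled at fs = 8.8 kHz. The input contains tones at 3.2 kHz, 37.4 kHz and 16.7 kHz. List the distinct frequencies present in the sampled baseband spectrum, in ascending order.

fs/2 = 4.4 kHz.
3.2 kHz ≤ fs/2 = 4.4 kHz, passes unchanged.
37.4 kHz mod fs = 2.2 kHz.
2.2 kHz ≤ fs/2 = 4.4 kHz, appears at 2.2 kHz.
16.7 kHz mod fs = 7.9 kHz.
7.9 kHz > fs/2 = 4.4 kHz, folds to fs − 7.9 kHz = 0.9 kHz.
Distinct values: {0.9 kHz, 2.2 kHz, 3.2 kHz}.

0.9 kHz, 2.2 kHz, 3.2 kHz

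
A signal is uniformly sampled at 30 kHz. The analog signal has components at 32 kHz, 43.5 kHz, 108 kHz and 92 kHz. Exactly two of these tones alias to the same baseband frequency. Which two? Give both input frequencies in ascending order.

32 kHz, 92 kHz

fs/2 = 15 kHz.
32 kHz mod fs = 2 kHz.
2 kHz ≤ fs/2 = 15 kHz, appears at 2 kHz.
43.5 kHz mod fs = 13.5 kHz.
13.5 kHz ≤ fs/2 = 15 kHz, appears at 13.5 kHz.
108 kHz mod fs = 18 kHz.
18 kHz > fs/2 = 15 kHz, folds to fs − 18 kHz = 12 kHz.
92 kHz mod fs = 2 kHz.
2 kHz ≤ fs/2 = 15 kHz, appears at 2 kHz.
32 kHz and 92 kHz both map to 2 kHz.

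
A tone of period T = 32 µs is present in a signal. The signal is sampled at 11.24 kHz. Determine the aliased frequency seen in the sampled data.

T = 32 µs → f = 1/T = 31.25 kHz.
31.25 kHz mod fs = 8.77 kHz.
8.77 kHz > fs/2 = 5.62 kHz, folds to fs − 8.77 kHz = 2.47 kHz.

2.47 kHz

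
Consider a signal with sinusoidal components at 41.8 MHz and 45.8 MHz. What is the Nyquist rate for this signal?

Highest-frequency component: 45.8 MHz.
Nyquist rate = 2 × 45.8 MHz = 91.6 MHz.

91.6 MHz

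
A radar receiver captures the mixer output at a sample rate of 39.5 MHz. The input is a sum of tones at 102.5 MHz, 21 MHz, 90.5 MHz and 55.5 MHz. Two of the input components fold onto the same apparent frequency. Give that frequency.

fs/2 = 19.75 MHz.
102.5 MHz mod fs = 23.5 MHz.
23.5 MHz > fs/2 = 19.75 MHz, folds to fs − 23.5 MHz = 16 MHz.
21 MHz > fs/2 = 19.75 MHz, folds to fs − 21 MHz = 18.5 MHz.
90.5 MHz mod fs = 11.5 MHz.
11.5 MHz ≤ fs/2 = 19.75 MHz, appears at 11.5 MHz.
55.5 MHz mod fs = 16 MHz.
16 MHz ≤ fs/2 = 19.75 MHz, appears at 16 MHz.
55.5 MHz and 102.5 MHz both map to 16 MHz.

16 MHz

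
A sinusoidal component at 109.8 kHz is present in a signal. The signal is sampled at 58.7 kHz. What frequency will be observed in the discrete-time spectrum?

7.6 kHz

109.8 kHz mod fs = 51.1 kHz.
51.1 kHz > fs/2 = 29.35 kHz, folds to fs − 51.1 kHz = 7.6 kHz.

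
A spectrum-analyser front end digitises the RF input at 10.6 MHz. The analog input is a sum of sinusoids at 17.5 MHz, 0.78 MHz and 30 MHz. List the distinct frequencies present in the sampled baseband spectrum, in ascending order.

0.78 MHz, 1.8 MHz, 3.7 MHz

fs/2 = 5.3 MHz.
17.5 MHz mod fs = 6.9 MHz.
6.9 MHz > fs/2 = 5.3 MHz, folds to fs − 6.9 MHz = 3.7 MHz.
0.78 MHz ≤ fs/2 = 5.3 MHz, passes unchanged.
30 MHz mod fs = 8.8 MHz.
8.8 MHz > fs/2 = 5.3 MHz, folds to fs − 8.8 MHz = 1.8 MHz.
Distinct values: {0.78 MHz, 1.8 MHz, 3.7 MHz}.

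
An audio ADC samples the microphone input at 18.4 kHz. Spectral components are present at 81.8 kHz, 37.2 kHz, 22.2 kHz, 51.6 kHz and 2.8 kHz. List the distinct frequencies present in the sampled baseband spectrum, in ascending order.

fs/2 = 9.2 kHz.
81.8 kHz mod fs = 8.2 kHz.
8.2 kHz ≤ fs/2 = 9.2 kHz, appears at 8.2 kHz.
37.2 kHz mod fs = 0.4 kHz.
0.4 kHz ≤ fs/2 = 9.2 kHz, appears at 0.4 kHz.
22.2 kHz mod fs = 3.8 kHz.
3.8 kHz ≤ fs/2 = 9.2 kHz, appears at 3.8 kHz.
51.6 kHz mod fs = 14.8 kHz.
14.8 kHz > fs/2 = 9.2 kHz, folds to fs − 14.8 kHz = 3.6 kHz.
2.8 kHz ≤ fs/2 = 9.2 kHz, passes unchanged.
Distinct values: {0.4 kHz, 2.8 kHz, 3.6 kHz, 3.8 kHz, 8.2 kHz}.

0.4 kHz, 2.8 kHz, 3.6 kHz, 3.8 kHz, 8.2 kHz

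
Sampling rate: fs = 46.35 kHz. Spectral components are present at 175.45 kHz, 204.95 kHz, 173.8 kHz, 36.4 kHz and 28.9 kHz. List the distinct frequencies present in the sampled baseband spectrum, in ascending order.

fs/2 = 23.175 kHz.
175.45 kHz mod fs = 36.4 kHz.
36.4 kHz > fs/2 = 23.175 kHz, folds to fs − 36.4 kHz = 9.95 kHz.
204.95 kHz mod fs = 19.55 kHz.
19.55 kHz ≤ fs/2 = 23.175 kHz, appears at 19.55 kHz.
173.8 kHz mod fs = 34.75 kHz.
34.75 kHz > fs/2 = 23.175 kHz, folds to fs − 34.75 kHz = 11.6 kHz.
36.4 kHz > fs/2 = 23.175 kHz, folds to fs − 36.4 kHz = 9.95 kHz.
28.9 kHz > fs/2 = 23.175 kHz, folds to fs − 28.9 kHz = 17.45 kHz.
Distinct values: {9.95 kHz, 11.6 kHz, 17.45 kHz, 19.55 kHz}.

9.95 kHz, 11.6 kHz, 17.45 kHz, 19.55 kHz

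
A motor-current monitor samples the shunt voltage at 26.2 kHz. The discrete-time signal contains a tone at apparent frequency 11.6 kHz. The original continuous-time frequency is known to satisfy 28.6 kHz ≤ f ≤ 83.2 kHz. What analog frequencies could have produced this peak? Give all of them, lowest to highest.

37.8 kHz, 40.8 kHz, 64 kHz, 67 kHz

Frequencies that alias to 11.6 kHz are k·fs ± 11.6 kHz for integer k ≥ 0.
k=0: 11.6 kHz.
k=1: 14.6 kHz, 37.8 kHz.
k=2: 40.8 kHz, 64 kHz.
k=3: 67 kHz, 90.2 kHz.
k=4: 93.2 kHz, 116.4 kHz.
Within [28.6 kHz, 83.2 kHz]: 37.8 kHz, 40.8 kHz, 64 kHz, 67 kHz.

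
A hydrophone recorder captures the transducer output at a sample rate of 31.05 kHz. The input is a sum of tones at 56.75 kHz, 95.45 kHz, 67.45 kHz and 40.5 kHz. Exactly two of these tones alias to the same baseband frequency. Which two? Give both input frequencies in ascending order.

fs/2 = 15.525 kHz.
56.75 kHz mod fs = 25.7 kHz.
25.7 kHz > fs/2 = 15.525 kHz, folds to fs − 25.7 kHz = 5.35 kHz.
95.45 kHz mod fs = 2.3 kHz.
2.3 kHz ≤ fs/2 = 15.525 kHz, appears at 2.3 kHz.
67.45 kHz mod fs = 5.35 kHz.
5.35 kHz ≤ fs/2 = 15.525 kHz, appears at 5.35 kHz.
40.5 kHz mod fs = 9.45 kHz.
9.45 kHz ≤ fs/2 = 15.525 kHz, appears at 9.45 kHz.
56.75 kHz and 67.45 kHz both map to 5.35 kHz.

56.75 kHz, 67.45 kHz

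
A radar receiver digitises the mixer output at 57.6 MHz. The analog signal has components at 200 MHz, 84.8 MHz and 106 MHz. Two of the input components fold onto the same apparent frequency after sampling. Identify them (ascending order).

84.8 MHz, 200 MHz

fs/2 = 28.8 MHz.
200 MHz mod fs = 27.2 MHz.
27.2 MHz ≤ fs/2 = 28.8 MHz, appears at 27.2 MHz.
84.8 MHz mod fs = 27.2 MHz.
27.2 MHz ≤ fs/2 = 28.8 MHz, appears at 27.2 MHz.
106 MHz mod fs = 48.4 MHz.
48.4 MHz > fs/2 = 28.8 MHz, folds to fs − 48.4 MHz = 9.2 MHz.
84.8 MHz and 200 MHz both map to 27.2 MHz.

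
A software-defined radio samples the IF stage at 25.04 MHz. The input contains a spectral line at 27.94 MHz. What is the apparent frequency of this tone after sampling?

2.9 MHz

27.94 MHz mod fs = 2.9 MHz.
2.9 MHz ≤ fs/2 = 12.52 MHz, appears at 2.9 MHz.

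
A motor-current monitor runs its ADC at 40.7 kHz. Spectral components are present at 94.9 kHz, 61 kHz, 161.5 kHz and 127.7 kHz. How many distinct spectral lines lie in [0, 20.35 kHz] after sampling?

4

fs/2 = 20.35 kHz.
94.9 kHz mod fs = 13.5 kHz.
13.5 kHz ≤ fs/2 = 20.35 kHz, appears at 13.5 kHz.
61 kHz mod fs = 20.3 kHz.
20.3 kHz ≤ fs/2 = 20.35 kHz, appears at 20.3 kHz.
161.5 kHz mod fs = 39.4 kHz.
39.4 kHz > fs/2 = 20.35 kHz, folds to fs − 39.4 kHz = 1.3 kHz.
127.7 kHz mod fs = 5.6 kHz.
5.6 kHz ≤ fs/2 = 20.35 kHz, appears at 5.6 kHz.
Distinct values: {1.3 kHz, 5.6 kHz, 13.5 kHz, 20.3 kHz} → 4.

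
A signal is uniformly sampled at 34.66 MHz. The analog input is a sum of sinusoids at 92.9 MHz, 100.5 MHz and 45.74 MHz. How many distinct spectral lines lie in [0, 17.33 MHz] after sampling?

fs/2 = 17.33 MHz.
92.9 MHz mod fs = 23.58 MHz.
23.58 MHz > fs/2 = 17.33 MHz, folds to fs − 23.58 MHz = 11.08 MHz.
100.5 MHz mod fs = 31.18 MHz.
31.18 MHz > fs/2 = 17.33 MHz, folds to fs − 31.18 MHz = 3.48 MHz.
45.74 MHz mod fs = 11.08 MHz.
11.08 MHz ≤ fs/2 = 17.33 MHz, appears at 11.08 MHz.
Distinct values: {3.48 MHz, 11.08 MHz} → 2.

2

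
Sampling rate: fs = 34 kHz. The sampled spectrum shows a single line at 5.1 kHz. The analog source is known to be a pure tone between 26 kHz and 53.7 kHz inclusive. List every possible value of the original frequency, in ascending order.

28.9 kHz, 39.1 kHz

Frequencies that alias to 5.1 kHz are k·fs ± 5.1 kHz for integer k ≥ 0.
k=0: 5.1 kHz.
k=1: 28.9 kHz, 39.1 kHz.
k=2: 62.9 kHz, 73.1 kHz.
Within [26 kHz, 53.7 kHz]: 28.9 kHz, 39.1 kHz.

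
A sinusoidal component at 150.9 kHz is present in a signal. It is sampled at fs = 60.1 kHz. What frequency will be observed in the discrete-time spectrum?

29.4 kHz

150.9 kHz mod fs = 30.7 kHz.
30.7 kHz > fs/2 = 30.05 kHz, folds to fs − 30.7 kHz = 29.4 kHz.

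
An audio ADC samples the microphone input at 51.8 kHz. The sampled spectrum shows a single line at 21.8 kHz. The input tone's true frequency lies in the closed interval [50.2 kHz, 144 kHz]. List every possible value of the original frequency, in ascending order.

73.6 kHz, 81.8 kHz, 125.4 kHz, 133.6 kHz

Frequencies that alias to 21.8 kHz are k·fs ± 21.8 kHz for integer k ≥ 0.
k=0: 21.8 kHz.
k=1: 30 kHz, 73.6 kHz.
k=2: 81.8 kHz, 125.4 kHz.
k=3: 133.6 kHz, 177.2 kHz.
k=4: 185.4 kHz, 229 kHz.
Within [50.2 kHz, 144 kHz]: 73.6 kHz, 81.8 kHz, 125.4 kHz, 133.6 kHz.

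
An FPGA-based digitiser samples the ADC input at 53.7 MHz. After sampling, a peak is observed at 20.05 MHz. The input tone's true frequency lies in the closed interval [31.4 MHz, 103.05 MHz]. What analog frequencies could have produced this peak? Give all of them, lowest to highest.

33.65 MHz, 73.75 MHz, 87.35 MHz

Frequencies that alias to 20.05 MHz are k·fs ± 20.05 MHz for integer k ≥ 0.
k=0: 20.05 MHz.
k=1: 33.65 MHz, 73.75 MHz.
k=2: 87.35 MHz, 127.45 MHz.
k=3: 141.05 MHz, 181.15 MHz.
Within [31.4 MHz, 103.05 MHz]: 33.65 MHz, 73.75 MHz, 87.35 MHz.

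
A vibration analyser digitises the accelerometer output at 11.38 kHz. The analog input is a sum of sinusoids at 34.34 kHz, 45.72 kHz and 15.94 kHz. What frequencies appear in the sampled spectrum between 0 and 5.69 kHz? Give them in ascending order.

fs/2 = 5.69 kHz.
34.34 kHz mod fs = 0.2 kHz.
0.2 kHz ≤ fs/2 = 5.69 kHz, appears at 0.2 kHz.
45.72 kHz mod fs = 0.2 kHz.
0.2 kHz ≤ fs/2 = 5.69 kHz, appears at 0.2 kHz.
15.94 kHz mod fs = 4.56 kHz.
4.56 kHz ≤ fs/2 = 5.69 kHz, appears at 4.56 kHz.
Distinct values: {0.2 kHz, 4.56 kHz}.

0.2 kHz, 4.56 kHz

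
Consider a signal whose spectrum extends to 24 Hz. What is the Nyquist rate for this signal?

48 Hz

Nyquist rate = 2 × 24 Hz = 48 Hz.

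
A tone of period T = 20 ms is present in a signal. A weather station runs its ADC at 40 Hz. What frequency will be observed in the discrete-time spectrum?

10 Hz

T = 20 ms → f = 1/T = 50 Hz.
50 Hz mod fs = 10 Hz.
10 Hz ≤ fs/2 = 20 Hz, appears at 10 Hz.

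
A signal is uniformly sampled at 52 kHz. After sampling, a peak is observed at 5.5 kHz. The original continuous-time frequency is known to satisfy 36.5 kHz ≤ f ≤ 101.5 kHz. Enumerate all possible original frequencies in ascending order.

Frequencies that alias to 5.5 kHz are k·fs ± 5.5 kHz for integer k ≥ 0.
k=0: 5.5 kHz.
k=1: 46.5 kHz, 57.5 kHz.
k=2: 98.5 kHz, 109.5 kHz.
k=3: 150.5 kHz, 161.5 kHz.
Within [36.5 kHz, 101.5 kHz]: 46.5 kHz, 57.5 kHz, 98.5 kHz.

46.5 kHz, 57.5 kHz, 98.5 kHz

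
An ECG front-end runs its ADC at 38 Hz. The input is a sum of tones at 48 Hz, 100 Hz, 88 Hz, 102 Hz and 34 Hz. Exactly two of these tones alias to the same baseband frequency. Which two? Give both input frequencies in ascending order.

fs/2 = 19 Hz.
48 Hz mod fs = 10 Hz.
10 Hz ≤ fs/2 = 19 Hz, appears at 10 Hz.
100 Hz mod fs = 24 Hz.
24 Hz > fs/2 = 19 Hz, folds to fs − 24 Hz = 14 Hz.
88 Hz mod fs = 12 Hz.
12 Hz ≤ fs/2 = 19 Hz, appears at 12 Hz.
102 Hz mod fs = 26 Hz.
26 Hz > fs/2 = 19 Hz, folds to fs − 26 Hz = 12 Hz.
34 Hz > fs/2 = 19 Hz, folds to fs − 34 Hz = 4 Hz.
88 Hz and 102 Hz both map to 12 Hz.

88 Hz, 102 Hz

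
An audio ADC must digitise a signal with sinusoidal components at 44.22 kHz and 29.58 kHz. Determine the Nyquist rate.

88.44 kHz

Highest-frequency component: 44.22 kHz.
Nyquist rate = 2 × 44.22 kHz = 88.44 kHz.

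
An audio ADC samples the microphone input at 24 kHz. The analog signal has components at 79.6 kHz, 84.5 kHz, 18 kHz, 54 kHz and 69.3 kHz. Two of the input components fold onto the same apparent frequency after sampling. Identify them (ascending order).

fs/2 = 12 kHz.
79.6 kHz mod fs = 7.6 kHz.
7.6 kHz ≤ fs/2 = 12 kHz, appears at 7.6 kHz.
84.5 kHz mod fs = 12.5 kHz.
12.5 kHz > fs/2 = 12 kHz, folds to fs − 12.5 kHz = 11.5 kHz.
18 kHz > fs/2 = 12 kHz, folds to fs − 18 kHz = 6 kHz.
54 kHz mod fs = 6 kHz.
6 kHz ≤ fs/2 = 12 kHz, appears at 6 kHz.
69.3 kHz mod fs = 21.3 kHz.
21.3 kHz > fs/2 = 12 kHz, folds to fs − 21.3 kHz = 2.7 kHz.
18 kHz and 54 kHz both map to 6 kHz.

18 kHz, 54 kHz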